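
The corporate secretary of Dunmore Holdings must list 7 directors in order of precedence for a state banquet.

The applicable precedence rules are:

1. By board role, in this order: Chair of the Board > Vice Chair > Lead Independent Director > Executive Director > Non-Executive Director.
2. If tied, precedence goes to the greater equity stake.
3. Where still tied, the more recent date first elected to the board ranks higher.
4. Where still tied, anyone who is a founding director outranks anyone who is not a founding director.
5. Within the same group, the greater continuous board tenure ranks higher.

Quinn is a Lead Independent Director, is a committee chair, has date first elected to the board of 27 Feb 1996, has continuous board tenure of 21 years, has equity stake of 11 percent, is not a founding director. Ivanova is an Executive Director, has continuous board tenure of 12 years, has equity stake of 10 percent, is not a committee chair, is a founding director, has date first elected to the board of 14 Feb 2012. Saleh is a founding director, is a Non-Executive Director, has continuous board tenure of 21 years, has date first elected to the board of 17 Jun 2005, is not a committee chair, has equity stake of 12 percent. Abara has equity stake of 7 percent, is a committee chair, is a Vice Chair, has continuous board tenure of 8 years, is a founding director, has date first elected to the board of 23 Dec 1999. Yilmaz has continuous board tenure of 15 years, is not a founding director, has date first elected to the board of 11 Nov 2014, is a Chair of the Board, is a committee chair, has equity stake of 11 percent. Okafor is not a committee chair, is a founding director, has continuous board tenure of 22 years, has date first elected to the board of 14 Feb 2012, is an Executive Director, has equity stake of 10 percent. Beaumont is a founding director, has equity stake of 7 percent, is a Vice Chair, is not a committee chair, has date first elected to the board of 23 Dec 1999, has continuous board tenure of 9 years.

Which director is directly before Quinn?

Abara

By board role: Yilmaz (Chair of the Board); then Beaumont and Abara (Vice Chair); then Quinn (Lead Independent Director); then Okafor and Ivanova (Executive Director); then Saleh (Non-Executive Director).
Beaumont and Abara both have equity stake 7 percent, so the next rule applies.
Beaumont and Abara both have date first elected to the board 23 Dec 1999, so the next rule applies.
Beaumont and Abara are each a founding director, so the next rule applies.
Among Beaumont and Abara, by continuous board tenure (higher first): Beaumont (9 years) before Abara (8 years).
Okafor and Ivanova both have equity stake 10 percent, so the next rule applies.
Okafor and Ivanova both have date first elected to the board 14 Feb 2012, so the next rule applies.
Okafor and Ivanova are each a founding director, so the next rule applies.
Among Okafor and Ivanova, by continuous board tenure (higher first): Okafor (22 years) before Ivanova (12 years).
Order: Yilmaz, Beaumont, Abara, Quinn, Okafor, Ivanova, Saleh.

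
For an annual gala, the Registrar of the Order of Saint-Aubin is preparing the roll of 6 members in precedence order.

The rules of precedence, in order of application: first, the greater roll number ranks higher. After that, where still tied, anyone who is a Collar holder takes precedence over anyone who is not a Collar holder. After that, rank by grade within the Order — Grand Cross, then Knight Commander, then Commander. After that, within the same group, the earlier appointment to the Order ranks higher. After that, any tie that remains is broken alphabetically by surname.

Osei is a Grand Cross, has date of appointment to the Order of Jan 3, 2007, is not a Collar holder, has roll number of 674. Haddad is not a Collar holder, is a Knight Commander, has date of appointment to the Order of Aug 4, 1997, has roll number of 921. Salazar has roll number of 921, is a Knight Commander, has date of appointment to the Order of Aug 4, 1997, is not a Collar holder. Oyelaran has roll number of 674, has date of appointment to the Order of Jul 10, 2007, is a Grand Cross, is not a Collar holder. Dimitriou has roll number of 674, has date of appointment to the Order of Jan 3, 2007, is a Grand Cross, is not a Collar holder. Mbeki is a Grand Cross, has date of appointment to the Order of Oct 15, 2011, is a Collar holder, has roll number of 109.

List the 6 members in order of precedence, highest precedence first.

Haddad, Salazar, Dimitriou, Osei, Oyelaran, Mbeki

By roll number (higher first): Haddad and Salazar (both 921); then Dimitriou, Osei and Oyelaran (each 674); then Mbeki (109).
Haddad and Salazar are each not a Collar holder, so the next rule applies.
Haddad and Salazar are each Knight Commander, so the next rule applies.
Haddad and Salazar both have date of appointment to the Order Aug 4, 1997, so the next rule applies.
Among Haddad and Salazar, alphabetically by surname: Haddad before Salazar.
Dimitriou, Osei and Oyelaran are each not a Collar holder, so the next rule applies.
Dimitriou, Osei and Oyelaran are each Grand Cross, so the next rule applies.
Among Dimitriou, Osei and Oyelaran, by date of appointment to the Order (earlier first): Dimitriou and Osei (Jan 3, 2007) before Oyelaran (Jul 10, 2007).
Among Dimitriou and Osei, alphabetically by surname: Dimitriou before Osei.
Full order: Haddad, Salazar, Dimitriou, Osei, Oyelaran, Mbeki.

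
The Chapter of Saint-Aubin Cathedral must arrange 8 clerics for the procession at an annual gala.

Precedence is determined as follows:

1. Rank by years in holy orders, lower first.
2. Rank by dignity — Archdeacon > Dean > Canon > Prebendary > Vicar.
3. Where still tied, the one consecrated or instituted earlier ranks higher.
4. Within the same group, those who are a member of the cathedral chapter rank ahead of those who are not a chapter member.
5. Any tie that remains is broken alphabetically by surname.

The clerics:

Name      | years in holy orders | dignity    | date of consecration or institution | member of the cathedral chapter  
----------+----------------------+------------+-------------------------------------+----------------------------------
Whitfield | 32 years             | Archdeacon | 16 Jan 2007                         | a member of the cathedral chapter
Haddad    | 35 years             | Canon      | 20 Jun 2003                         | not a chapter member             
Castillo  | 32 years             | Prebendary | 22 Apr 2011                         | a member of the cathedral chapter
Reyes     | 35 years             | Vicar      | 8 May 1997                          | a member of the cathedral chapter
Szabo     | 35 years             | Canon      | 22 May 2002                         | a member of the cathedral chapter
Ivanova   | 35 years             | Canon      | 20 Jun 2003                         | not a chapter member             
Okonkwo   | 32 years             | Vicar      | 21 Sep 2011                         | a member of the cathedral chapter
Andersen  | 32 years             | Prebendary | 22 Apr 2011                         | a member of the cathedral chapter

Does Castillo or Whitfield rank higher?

Whitfield

By years in holy orders (lower first): Whitfield, Andersen, Castillo and Okonkwo (each 32 years); then Szabo, Haddad, Ivanova and Reyes (each 35 years).
Among Whitfield, Andersen, Castillo and Okonkwo, by dignity: Whitfield (Archdeacon) before Andersen and Castillo (Prebendary) before Okonkwo (Vicar).
Andersen and Castillo both have date of consecration or institution 22 Apr 2011, so the next rule applies.
Andersen and Castillo are each a member of the cathedral chapter, so the next rule applies.
Among Andersen and Castillo, alphabetically by surname: Andersen before Castillo.
Among Szabo, Haddad, Ivanova and Reyes, by dignity: Szabo, Haddad and Ivanova (Canon) before Reyes (Vicar).
Among Szabo, Haddad and Ivanova, by date of consecration or institution (earlier first): Szabo (22 May 2002) before Haddad and Ivanova (20 Jun 2003).
Haddad and Ivanova are each not a chapter member, so the next rule applies.
Among Haddad and Ivanova, alphabetically by surname: Haddad before Ivanova.
So Whitfield takes precedence.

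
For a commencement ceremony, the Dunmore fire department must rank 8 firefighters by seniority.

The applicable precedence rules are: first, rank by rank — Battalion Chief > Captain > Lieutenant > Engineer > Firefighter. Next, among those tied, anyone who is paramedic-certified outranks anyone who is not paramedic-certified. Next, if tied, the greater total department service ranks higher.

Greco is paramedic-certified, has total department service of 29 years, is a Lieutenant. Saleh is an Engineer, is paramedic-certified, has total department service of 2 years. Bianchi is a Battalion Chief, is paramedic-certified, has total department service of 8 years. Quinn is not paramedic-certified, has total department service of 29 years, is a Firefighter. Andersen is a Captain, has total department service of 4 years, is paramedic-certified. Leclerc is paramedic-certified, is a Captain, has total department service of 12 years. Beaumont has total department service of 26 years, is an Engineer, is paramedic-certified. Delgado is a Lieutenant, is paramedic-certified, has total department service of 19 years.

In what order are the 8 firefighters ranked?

Bianchi, Leclerc, Andersen, Greco, Delgado, Beaumont, Saleh, Quinn

By rank: Bianchi (Battalion Chief); then Leclerc and Andersen (Captain); then Greco and Delgado (Lieutenant); then Beaumont and Saleh (Engineer); then Quinn (Firefighter).
Leclerc and Andersen are each paramedic-certified, so the next rule applies.
Among Leclerc and Andersen, by total department service (higher first): Leclerc (12 years) before Andersen (4 years).
Greco and Delgado are each paramedic-certified, so the next rule applies.
Among Greco and Delgado, by total department service (higher first): Greco (29 years) before Delgado (19 years).
Beaumont and Saleh are each paramedic-certified, so the next rule applies.
Among Beaumont and Saleh, by total department service (higher first): Beaumont (26 years) before Saleh (2 years).
Full order: Bianchi, Leclerc, Andersen, Greco, Delgado, Beaumont, Saleh, Quinn.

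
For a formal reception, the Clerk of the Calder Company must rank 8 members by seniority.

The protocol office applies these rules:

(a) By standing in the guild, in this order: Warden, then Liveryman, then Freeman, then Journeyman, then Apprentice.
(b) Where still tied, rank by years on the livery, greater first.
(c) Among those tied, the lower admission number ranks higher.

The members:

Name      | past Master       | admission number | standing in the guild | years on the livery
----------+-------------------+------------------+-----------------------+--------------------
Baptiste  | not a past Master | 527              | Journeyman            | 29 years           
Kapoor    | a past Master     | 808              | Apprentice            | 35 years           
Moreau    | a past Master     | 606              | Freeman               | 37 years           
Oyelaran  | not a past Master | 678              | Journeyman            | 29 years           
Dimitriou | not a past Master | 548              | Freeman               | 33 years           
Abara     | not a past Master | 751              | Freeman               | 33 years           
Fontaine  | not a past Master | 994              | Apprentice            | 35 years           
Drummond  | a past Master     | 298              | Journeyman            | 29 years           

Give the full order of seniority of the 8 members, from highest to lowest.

By standing in the guild: Moreau, Dimitriou and Abara (Freeman); then Drummond, Baptiste and Oyelaran (Journeyman); then Kapoor and Fontaine (Apprentice).
Among Moreau, Dimitriou and Abara, by years on the livery (higher first): Moreau (37 years) before Dimitriou and Abara (33 years).
Among Dimitriou and Abara, by admission number (lower first): Dimitriou (548) before Abara (751).
Drummond, Baptiste and Oyelaran all have years on the livery 29 years, so the next rule applies.
Among Drummond, Baptiste and Oyelaran, by admission number (lower first): Drummond (298) before Baptiste (527) before Oyelaran (678).
Kapoor and Fontaine both have years on the livery 35 years, so the next rule applies.
Among Kapoor and Fontaine, by admission number (lower first): Kapoor (808) before Fontaine (994).
Full order: Moreau, Dimitriou, Abara, Drummond, Baptiste, Oyelaran, Kapoor, Fontaine.

Moreau, Dimitriou, Abara, Drummond, Baptiste, Oyelaran, Kapoor, Fontaine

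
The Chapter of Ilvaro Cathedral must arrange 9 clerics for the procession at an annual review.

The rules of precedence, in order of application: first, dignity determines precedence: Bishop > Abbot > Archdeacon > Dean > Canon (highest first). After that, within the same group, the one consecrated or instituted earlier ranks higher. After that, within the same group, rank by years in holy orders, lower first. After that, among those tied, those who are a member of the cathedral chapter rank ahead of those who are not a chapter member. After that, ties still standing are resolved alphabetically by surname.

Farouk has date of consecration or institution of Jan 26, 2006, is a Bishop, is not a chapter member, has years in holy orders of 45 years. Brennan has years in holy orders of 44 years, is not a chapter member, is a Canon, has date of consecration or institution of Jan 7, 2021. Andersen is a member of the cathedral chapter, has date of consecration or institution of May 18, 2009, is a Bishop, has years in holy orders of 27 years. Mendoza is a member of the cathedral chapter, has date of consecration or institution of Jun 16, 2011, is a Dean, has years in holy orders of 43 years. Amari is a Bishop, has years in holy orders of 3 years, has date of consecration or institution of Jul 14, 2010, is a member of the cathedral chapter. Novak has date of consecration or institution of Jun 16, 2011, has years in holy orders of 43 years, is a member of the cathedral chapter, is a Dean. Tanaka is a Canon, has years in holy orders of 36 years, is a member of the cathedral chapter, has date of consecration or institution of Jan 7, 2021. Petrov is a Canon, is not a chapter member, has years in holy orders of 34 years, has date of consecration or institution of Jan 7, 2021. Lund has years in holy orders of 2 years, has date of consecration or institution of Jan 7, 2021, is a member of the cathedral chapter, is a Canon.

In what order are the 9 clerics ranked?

By dignity: Farouk, Andersen and Amari (Bishop); then Mendoza and Novak (Dean); then Lund, Petrov, Tanaka and Brennan (Canon).
Among Farouk, Andersen and Amari, by date of consecration or institution (earlier first): Farouk (Jan 26, 2006) before Andersen (May 18, 2009) before Amari (Jul 14, 2010).
Mendoza and Novak both have date of consecration or institution Jun 16, 2011, so the next rule applies.
Mendoza and Novak both have years in holy orders 43 years, so the next rule applies.
Mendoza and Novak are each a member of the cathedral chapter, so the next rule applies.
Among Mendoza and Novak, alphabetically by surname: Mendoza before Novak.
Lund, Petrov, Tanaka and Brennan all have date of consecration or institution Jan 7, 2021, so the next rule applies.
Among Lund, Petrov, Tanaka and Brennan, by years in holy orders (lower first): Lund (2 years) before Petrov (34 years) before Tanaka (36 years) before Brennan (44 years).
Full order: Farouk, Andersen, Amari, Mendoza, Novak, Lund, Petrov, Tanaka, Brennan.

Farouk, Andersen, Amari, Mendoza, Novak, Lund, Petrov, Tanaka, Brennan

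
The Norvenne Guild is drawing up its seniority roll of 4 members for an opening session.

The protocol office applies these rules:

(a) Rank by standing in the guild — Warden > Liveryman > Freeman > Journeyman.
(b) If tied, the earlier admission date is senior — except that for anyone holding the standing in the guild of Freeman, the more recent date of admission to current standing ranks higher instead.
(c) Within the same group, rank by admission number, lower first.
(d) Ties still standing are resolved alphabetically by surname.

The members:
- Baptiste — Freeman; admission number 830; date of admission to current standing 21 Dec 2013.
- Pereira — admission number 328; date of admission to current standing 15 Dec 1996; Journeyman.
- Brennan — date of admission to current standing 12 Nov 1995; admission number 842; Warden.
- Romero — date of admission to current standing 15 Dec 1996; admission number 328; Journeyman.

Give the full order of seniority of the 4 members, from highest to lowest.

By standing in the guild: Brennan (Warden); then Baptiste (Freeman); then Pereira and Romero (Journeyman).
Pereira and Romero both have date of admission to current standing 15 Dec 1996, so the next rule applies.
Pereira and Romero both have admission number 328, so the next rule applies.
Among Pereira and Romero, alphabetically by surname: Pereira before Romero.
Full order: Brennan, Baptiste, Pereira, Romero.

Brennan, Baptiste, Pereira, Romero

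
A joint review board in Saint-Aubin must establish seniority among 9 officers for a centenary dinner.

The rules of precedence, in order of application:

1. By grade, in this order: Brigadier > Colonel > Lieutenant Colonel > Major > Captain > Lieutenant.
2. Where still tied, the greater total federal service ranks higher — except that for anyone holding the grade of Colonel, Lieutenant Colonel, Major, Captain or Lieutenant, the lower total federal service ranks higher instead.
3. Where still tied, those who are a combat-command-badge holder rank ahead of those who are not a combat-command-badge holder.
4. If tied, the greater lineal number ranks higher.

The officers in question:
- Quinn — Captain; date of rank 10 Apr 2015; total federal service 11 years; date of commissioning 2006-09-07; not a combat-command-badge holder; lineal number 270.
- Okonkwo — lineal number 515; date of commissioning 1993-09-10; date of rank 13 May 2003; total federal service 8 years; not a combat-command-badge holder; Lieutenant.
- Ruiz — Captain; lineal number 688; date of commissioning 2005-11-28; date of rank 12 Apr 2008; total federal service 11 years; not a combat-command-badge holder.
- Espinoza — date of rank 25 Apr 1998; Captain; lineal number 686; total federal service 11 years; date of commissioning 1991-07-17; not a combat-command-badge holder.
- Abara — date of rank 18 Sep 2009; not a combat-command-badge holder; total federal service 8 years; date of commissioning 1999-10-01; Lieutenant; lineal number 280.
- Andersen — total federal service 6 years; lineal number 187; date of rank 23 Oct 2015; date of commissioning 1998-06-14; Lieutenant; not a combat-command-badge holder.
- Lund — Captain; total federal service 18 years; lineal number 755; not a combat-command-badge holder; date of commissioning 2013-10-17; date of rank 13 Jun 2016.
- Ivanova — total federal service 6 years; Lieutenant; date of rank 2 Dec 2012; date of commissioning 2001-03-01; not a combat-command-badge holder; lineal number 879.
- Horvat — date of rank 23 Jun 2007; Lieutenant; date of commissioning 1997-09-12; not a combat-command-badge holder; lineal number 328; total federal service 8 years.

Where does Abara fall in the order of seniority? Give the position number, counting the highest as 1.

By grade: Ruiz, Espinoza, Quinn and Lund (Captain); then Ivanova, Andersen, Okonkwo, Horvat and Abara (Lieutenant).
Among Ruiz, Espinoza, Quinn and Lund, by total federal service (lower first) (reversed rule for this group): Ruiz, Espinoza and Quinn (11 years) before Lund (18 years).
Ruiz, Espinoza and Quinn are each not a combat-command-badge holder, so the next rule applies.
Among Ruiz, Espinoza and Quinn, by lineal number (higher first): Ruiz (688) before Espinoza (686) before Quinn (270).
Among Ivanova, Andersen, Okonkwo, Horvat and Abara, by total federal service (lower first) (reversed rule for this group): Ivanova and Andersen (6 years) before Okonkwo, Horvat and Abara (8 years).
Ivanova and Andersen are each not a combat-command-badge holder, so the next rule applies.
Among Ivanova and Andersen, by lineal number (higher first): Ivanova (879) before Andersen (187).
Okonkwo, Horvat and Abara are each not a combat-command-badge holder, so the next rule applies.
Among Okonkwo, Horvat and Abara, by lineal number (higher first): Okonkwo (515) before Horvat (328) before Abara (280).
Order: Ruiz, Espinoza, Quinn, Lund, Ivanova, Andersen, Okonkwo, Horvat, Abara. So position 9.

9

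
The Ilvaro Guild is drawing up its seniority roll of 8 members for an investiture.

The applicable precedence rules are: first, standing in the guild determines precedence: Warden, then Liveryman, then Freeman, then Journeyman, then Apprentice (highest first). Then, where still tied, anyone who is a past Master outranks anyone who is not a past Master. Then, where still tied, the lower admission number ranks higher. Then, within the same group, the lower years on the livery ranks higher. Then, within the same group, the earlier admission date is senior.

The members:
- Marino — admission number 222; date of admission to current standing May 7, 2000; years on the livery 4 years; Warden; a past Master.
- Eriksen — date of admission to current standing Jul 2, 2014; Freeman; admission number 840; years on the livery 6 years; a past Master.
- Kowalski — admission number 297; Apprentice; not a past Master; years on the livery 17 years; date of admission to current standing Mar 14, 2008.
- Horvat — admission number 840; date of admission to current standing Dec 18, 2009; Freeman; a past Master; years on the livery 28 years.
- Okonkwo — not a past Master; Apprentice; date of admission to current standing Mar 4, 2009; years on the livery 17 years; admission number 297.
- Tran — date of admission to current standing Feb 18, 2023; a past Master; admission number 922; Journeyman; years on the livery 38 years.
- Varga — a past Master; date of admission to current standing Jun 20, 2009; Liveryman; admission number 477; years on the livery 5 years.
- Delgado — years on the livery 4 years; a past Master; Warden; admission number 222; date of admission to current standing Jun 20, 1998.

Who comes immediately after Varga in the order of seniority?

Eriksen

By standing in the guild: Delgado and Marino (Warden); then Varga (Liveryman); then Eriksen and Horvat (Freeman); then Tran (Journeyman); then Kowalski and Okonkwo (Apprentice).
Delgado and Marino are each a past Master, so the next rule applies.
Delgado and Marino both have admission number 222, so the next rule applies.
Delgado and Marino both have years on the livery 4 years, so the next rule applies.
Among Delgado and Marino, by date of admission to current standing (earlier first): Delgado (Jun 20, 1998) before Marino (May 7, 2000).
Eriksen and Horvat are each a past Master, so the next rule applies.
Eriksen and Horvat both have admission number 840, so the next rule applies.
Among Eriksen and Horvat, by years on the livery (lower first): Eriksen (6 years) before Horvat (28 years).
Kowalski and Okonkwo are each not a past Master, so the next rule applies.
Kowalski and Okonkwo both have admission number 297, so the next rule applies.
Kowalski and Okonkwo both have years on the livery 17 years, so the next rule applies.
Among Kowalski and Okonkwo, by date of admission to current standing (earlier first): Kowalski (Mar 14, 2008) before Okonkwo (Mar 4, 2009).
Order: Delgado, Marino, Varga, Eriksen, Horvat, Tran, Kowalski, Okonkwo.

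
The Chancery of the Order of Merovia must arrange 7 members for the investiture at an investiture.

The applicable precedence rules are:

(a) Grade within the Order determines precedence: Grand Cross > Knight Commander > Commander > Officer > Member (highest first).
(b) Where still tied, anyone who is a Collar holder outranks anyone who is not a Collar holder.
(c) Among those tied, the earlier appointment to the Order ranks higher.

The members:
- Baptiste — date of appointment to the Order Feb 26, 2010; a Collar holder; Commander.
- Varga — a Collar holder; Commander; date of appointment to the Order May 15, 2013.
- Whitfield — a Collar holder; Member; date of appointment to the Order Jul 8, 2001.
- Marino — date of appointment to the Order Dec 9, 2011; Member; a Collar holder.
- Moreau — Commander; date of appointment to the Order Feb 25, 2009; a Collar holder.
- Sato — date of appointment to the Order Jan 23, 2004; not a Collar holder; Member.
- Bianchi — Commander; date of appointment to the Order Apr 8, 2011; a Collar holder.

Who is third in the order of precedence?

By grade within the Order: Moreau, Baptiste, Bianchi and Varga (Commander); then Whitfield, Marino and Sato (Member).
Moreau, Baptiste, Bianchi and Varga are each a Collar holder, so the next rule applies.
Among Moreau, Baptiste, Bianchi and Varga, by date of appointment to the Order (earlier first): Moreau (Feb 25, 2009) before Baptiste (Feb 26, 2010) before Bianchi (Apr 8, 2011) before Varga (May 15, 2013).
Among Whitfield, Marino and Sato, a Collar holder before not a Collar holder: Whitfield and Marino (a Collar holder) before Sato (not a Collar holder).
Among Whitfield and Marino, by date of appointment to the Order (earlier first): Whitfield (Jul 8, 2001) before Marino (Dec 9, 2011).
Order: Moreau, Baptiste, Bianchi, Varga, Whitfield, Marino, Sato.

Bianchi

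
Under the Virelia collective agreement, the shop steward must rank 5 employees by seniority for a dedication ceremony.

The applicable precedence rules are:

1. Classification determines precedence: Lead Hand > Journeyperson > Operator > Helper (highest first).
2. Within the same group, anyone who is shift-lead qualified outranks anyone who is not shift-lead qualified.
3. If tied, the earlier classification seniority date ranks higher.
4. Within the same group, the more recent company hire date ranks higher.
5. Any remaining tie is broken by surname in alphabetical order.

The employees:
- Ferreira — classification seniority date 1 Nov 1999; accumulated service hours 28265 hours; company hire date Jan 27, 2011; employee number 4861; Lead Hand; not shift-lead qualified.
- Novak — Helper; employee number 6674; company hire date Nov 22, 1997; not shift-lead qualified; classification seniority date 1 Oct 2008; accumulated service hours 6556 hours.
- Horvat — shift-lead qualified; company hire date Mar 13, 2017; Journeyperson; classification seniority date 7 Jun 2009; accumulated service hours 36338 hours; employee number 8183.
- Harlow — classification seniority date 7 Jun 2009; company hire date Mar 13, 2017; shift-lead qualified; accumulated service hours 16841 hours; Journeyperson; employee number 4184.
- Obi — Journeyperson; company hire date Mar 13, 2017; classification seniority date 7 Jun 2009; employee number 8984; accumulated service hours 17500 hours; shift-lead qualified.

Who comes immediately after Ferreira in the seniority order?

Harlow

By classification: Ferreira (Lead Hand); then Harlow, Horvat and Obi (Journeyperson); then Novak (Helper).
Harlow, Horvat and Obi are each shift-lead qualified, so the next rule applies.
Harlow, Horvat and Obi all have classification seniority date 7 Jun 2009, so the next rule applies.
Harlow, Horvat and Obi all have company hire date Mar 13, 2017, so the next rule applies.
Among Harlow, Horvat and Obi, alphabetically by surname: Harlow before Horvat before Obi.
Order: Ferreira, Harlow, Horvat, Obi, Novak.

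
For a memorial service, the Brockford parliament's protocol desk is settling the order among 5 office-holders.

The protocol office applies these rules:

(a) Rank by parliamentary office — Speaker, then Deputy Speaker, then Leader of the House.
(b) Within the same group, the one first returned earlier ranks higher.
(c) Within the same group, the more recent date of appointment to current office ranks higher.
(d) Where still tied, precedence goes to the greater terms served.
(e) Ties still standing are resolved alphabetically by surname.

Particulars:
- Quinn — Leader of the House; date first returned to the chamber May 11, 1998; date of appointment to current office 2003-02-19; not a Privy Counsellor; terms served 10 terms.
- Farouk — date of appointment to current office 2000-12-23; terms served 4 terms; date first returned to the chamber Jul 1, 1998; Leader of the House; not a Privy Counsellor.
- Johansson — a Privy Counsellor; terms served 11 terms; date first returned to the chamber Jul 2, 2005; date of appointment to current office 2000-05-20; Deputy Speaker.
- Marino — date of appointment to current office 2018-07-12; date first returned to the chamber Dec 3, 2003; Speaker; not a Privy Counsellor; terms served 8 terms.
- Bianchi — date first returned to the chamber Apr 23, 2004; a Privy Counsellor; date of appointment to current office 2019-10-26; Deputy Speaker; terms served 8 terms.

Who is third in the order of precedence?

Johansson

By parliamentary office: Marino (Speaker); then Bianchi and Johansson (Deputy Speaker); then Quinn and Farouk (Leader of the House).
Among Bianchi and Johansson, by date first returned to the chamber (earlier first): Bianchi (Apr 23, 2004) before Johansson (Jul 2, 2005).
Among Quinn and Farouk, by date first returned to the chamber (earlier first): Quinn (May 11, 1998) before Farouk (Jul 1, 1998).
Order: Marino, Bianchi, Johansson, Quinn, Farouk.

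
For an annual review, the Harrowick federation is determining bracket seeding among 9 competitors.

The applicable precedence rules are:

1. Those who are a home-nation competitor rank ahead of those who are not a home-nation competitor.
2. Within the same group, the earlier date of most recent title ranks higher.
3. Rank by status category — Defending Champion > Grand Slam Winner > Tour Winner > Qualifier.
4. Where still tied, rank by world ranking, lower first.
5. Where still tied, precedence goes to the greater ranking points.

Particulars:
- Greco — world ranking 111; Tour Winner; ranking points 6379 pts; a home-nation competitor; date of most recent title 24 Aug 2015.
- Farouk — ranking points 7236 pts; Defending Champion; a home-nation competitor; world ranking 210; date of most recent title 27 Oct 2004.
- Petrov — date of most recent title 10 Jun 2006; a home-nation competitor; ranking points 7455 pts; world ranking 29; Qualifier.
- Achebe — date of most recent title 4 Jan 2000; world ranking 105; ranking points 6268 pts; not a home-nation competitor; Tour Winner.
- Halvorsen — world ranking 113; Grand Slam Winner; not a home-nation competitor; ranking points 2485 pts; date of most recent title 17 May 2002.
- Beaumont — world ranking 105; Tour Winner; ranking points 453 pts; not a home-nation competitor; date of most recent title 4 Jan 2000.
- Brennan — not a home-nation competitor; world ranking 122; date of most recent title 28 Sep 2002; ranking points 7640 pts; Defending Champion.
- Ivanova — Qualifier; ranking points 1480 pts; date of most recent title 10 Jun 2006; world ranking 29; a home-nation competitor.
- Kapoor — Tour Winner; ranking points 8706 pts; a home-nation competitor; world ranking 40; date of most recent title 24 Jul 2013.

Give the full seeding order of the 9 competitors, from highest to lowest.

By the first rule: Farouk, Petrov, Ivanova, Kapoor and Greco (each a home-nation competitor); then Achebe, Beaumont, Halvorsen and Brennan (each not a home-nation competitor).
Among Farouk, Petrov, Ivanova, Kapoor and Greco, by date of most recent title (earlier first): Farouk (27 Oct 2004) before Petrov and Ivanova (10 Jun 2006) before Kapoor (24 Jul 2013) before Greco (24 Aug 2015).
Petrov and Ivanova are each Qualifier, so the next rule applies.
Petrov and Ivanova both have world ranking 29, so the next rule applies.
Among Petrov and Ivanova, by ranking points (higher first): Petrov (7455 pts) before Ivanova (1480 pts).
Among Achebe, Beaumont, Halvorsen and Brennan, by date of most recent title (earlier first): Achebe and Beaumont (4 Jan 2000) before Halvorsen (17 May 2002) before Brennan (28 Sep 2002).
Achebe and Beaumont are each Tour Winner, so the next rule applies.
Achebe and Beaumont both have world ranking 105, so the next rule applies.
Among Achebe and Beaumont, by ranking points (higher first): Achebe (6268 pts) before Beaumont (453 pts).
Full order: Farouk, Petrov, Ivanova, Kapoor, Greco, Achebe, Beaumont, Halvorsen, Brennan.

Farouk, Petrov, Ivanova, Kapoor, Greco, Achebe, Beaumont, Halvorsen, Brennan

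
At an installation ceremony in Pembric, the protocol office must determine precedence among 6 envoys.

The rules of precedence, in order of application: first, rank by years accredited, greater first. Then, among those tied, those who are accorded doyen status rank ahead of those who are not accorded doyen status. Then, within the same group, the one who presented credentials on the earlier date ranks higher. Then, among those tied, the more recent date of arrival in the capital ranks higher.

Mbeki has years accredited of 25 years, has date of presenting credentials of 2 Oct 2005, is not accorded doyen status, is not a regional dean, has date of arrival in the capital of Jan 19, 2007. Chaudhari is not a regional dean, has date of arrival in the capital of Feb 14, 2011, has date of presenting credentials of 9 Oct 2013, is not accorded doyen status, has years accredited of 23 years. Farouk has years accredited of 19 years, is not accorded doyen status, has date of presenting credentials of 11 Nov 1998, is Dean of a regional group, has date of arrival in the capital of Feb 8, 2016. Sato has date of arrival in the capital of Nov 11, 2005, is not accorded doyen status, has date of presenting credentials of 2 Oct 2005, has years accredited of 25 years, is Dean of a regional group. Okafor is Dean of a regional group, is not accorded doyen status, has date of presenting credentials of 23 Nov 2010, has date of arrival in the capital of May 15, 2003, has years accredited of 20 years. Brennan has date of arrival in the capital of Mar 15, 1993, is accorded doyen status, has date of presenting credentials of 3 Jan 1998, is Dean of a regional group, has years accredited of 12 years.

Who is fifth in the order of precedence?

By years accredited (higher first): Mbeki and Sato (both 25 years); then Chaudhari (23 years); then Okafor (20 years); then Farouk (19 years); then Brennan (12 years).
Mbeki and Sato are each not accorded doyen status, so the next rule applies.
Mbeki and Sato both have date of presenting credentials 2 Oct 2005, so the next rule applies.
Among Mbeki and Sato, by date of arrival in the capital (later first): Mbeki (Jan 19, 2007) before Sato (Nov 11, 2005).
Order: Mbeki, Sato, Chaudhari, Okafor, Farouk, Brennan.

Farouk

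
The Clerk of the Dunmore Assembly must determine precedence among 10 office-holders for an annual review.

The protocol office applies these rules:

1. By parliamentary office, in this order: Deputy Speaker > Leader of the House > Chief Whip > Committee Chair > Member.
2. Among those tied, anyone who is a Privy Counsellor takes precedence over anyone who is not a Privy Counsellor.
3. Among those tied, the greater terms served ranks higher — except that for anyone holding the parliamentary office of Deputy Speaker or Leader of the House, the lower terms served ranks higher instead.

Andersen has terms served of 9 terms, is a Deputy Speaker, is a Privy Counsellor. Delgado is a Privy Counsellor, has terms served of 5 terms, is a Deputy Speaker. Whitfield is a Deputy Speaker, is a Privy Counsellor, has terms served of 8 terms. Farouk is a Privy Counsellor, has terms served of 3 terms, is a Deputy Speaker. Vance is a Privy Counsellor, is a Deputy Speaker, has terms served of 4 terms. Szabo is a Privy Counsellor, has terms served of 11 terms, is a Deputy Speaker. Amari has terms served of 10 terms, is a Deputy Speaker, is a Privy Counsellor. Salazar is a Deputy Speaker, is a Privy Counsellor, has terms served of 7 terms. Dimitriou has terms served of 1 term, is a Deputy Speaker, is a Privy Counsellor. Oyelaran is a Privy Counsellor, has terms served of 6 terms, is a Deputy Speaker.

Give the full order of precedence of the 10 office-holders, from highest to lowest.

Dimitriou, Farouk, Vance, Delgado, Oyelaran, Salazar, Whitfield, Andersen, Amari, Szabo

By parliamentary office: Dimitriou, Farouk, Vance, Delgado, Oyelaran, Salazar, Whitfield, Andersen, Amari and Szabo (Deputy Speaker).
Dimitriou, Farouk, Vance, Delgado, Oyelaran, Salazar, Whitfield, Andersen, Amari and Szabo are each a Privy Counsellor, so the next rule applies.
Among Dimitriou, Farouk, Vance, Delgado, Oyelaran, Salazar, Whitfield, Andersen, Amari and Szabo, by terms served (lower first) (reversed rule for this group): Dimitriou (1 term) before Farouk (3 terms) before Vance (4 terms) before Delgado (5 terms) before Oyelaran (6 terms) before Salazar (7 terms) before Whitfield (8 terms) before Andersen (9 terms) before Amari (10 terms) before Szabo (11 terms).
Full order: Dimitriou, Farouk, Vance, Delgado, Oyelaran, Salazar, Whitfield, Andersen, Amari, Szabo.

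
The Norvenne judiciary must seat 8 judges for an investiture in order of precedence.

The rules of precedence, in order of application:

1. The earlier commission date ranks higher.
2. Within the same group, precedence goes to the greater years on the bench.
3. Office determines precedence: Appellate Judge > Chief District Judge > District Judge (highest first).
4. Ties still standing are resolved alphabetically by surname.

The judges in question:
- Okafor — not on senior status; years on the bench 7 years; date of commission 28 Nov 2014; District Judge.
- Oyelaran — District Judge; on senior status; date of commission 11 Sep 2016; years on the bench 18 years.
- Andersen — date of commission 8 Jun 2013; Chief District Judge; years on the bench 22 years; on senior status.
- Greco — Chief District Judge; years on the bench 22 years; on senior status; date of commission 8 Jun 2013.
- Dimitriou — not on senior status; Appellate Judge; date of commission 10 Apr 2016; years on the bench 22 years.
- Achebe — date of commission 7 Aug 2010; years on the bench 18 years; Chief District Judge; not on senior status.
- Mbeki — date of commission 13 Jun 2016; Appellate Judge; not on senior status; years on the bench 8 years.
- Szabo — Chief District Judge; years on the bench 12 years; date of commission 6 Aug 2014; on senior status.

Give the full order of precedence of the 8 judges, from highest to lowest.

By date of commission (earlier first): Achebe (7 Aug 2010); then Andersen and Greco (both 8 Jun 2013); then Szabo (6 Aug 2014); then Okafor (28 Nov 2014); then Dimitriou (10 Apr 2016); then Mbeki (13 Jun 2016); then Oyelaran (11 Sep 2016).
Andersen and Greco both have years on the bench 22 years, so the next rule applies.
Andersen and Greco are each Chief District Judge, so the next rule applies.
Among Andersen and Greco, alphabetically by surname: Andersen before Greco.
Full order: Achebe, Andersen, Greco, Szabo, Okafor, Dimitriou, Mbeki, Oyelaran.

Achebe, Andersen, Greco, Szabo, Okafor, Dimitriou, Mbeki, Oyelaran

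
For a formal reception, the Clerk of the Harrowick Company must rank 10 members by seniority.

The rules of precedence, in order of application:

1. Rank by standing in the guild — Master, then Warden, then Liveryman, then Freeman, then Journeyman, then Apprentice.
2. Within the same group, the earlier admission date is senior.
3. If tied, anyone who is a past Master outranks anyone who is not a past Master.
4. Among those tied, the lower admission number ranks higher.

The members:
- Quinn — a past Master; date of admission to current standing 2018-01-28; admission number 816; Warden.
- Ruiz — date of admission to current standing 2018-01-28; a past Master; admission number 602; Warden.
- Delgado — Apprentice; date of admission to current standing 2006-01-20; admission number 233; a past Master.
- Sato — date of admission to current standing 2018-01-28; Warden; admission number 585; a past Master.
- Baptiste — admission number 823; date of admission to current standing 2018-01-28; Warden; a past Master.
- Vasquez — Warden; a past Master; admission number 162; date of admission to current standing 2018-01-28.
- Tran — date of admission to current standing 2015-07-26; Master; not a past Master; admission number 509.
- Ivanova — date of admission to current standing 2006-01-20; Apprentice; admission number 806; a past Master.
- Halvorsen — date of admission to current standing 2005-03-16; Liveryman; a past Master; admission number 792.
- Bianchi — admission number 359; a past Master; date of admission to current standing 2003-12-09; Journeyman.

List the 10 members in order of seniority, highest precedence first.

By standing in the guild: Tran (Master); then Vasquez, Sato, Ruiz, Quinn and Baptiste (Warden); then Halvorsen (Liveryman); then Bianchi (Journeyman); then Delgado and Ivanova (Apprentice).
Vasquez, Sato, Ruiz, Quinn and Baptiste all have date of admission to current standing 2018-01-28, so the next rule applies.
Vasquez, Sato, Ruiz, Quinn and Baptiste are each a past Master, so the next rule applies.
Among Vasquez, Sato, Ruiz, Quinn and Baptiste, by admission number (lower first): Vasquez (162) before Sato (585) before Ruiz (602) before Quinn (816) before Baptiste (823).
Delgado and Ivanova both have date of admission to current standing 2006-01-20, so the next rule applies.
Delgado and Ivanova are each a past Master, so the next rule applies.
Among Delgado and Ivanova, by admission number (lower first): Delgado (233) before Ivanova (806).
Full order: Tran, Vasquez, Sato, Ruiz, Quinn, Baptiste, Halvorsen, Bianchi, Delgado, Ivanova.

Tran, Vasquez, Sato, Ruiz, Quinn, Baptiste, Halvorsen, Bianchi, Delgado, Ivanova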